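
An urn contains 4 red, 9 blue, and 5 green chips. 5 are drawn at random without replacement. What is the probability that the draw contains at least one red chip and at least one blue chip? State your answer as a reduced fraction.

There are C(18,5) = 8568 possible draws.
By inclusion-exclusion on the complements, draws missing all red or all blue: C(14,5) + C(9,5) − C(5,5) = 2002 + 126 − 1 = 2127.
So draws with at least one of each: 8568 − 2127 = 6441, probability 6441/8568 = 2147/2856.

2147/2856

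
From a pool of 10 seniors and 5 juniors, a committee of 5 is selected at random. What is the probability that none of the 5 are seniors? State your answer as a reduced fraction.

1/3003

There are C(15,5) = 3003 possible selections.
Selections with no seniors (all juniors): C(5,5) = 1.
Probability = 1/3003.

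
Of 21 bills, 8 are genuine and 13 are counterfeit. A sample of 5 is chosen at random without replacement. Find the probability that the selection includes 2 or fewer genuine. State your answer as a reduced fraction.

Total selections: C(21,5) = 20349.
Favorable selections (2 or fewer genuine): C(8,0)·C(13,5) + C(8,1)·C(13,4) + C(8,2)·C(13,3) = 1287 + 5720 + 8008 = 15015.
Probability = 15015/20349 = 715/969.

715/969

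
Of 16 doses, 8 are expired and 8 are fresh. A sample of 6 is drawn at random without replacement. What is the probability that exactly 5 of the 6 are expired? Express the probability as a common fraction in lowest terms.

8/143

Total number of selections: C(16,6) = 8008.
Selections with exactly 5 expired: choose 5 of the 8 expired and 1 of the 8 fresh, C(8,5)·C(8,1) = 56·8 = 448.
Probability = 448/8008 = 8/143.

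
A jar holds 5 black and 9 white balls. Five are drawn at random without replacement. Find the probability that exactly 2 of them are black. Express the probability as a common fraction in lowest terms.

60/143

The sample space is all 5-subsets of the 14: C(14,5) = 2002.
Selections with exactly 2 black: choose 2 of the 5 black and 3 of the 9 white, C(5,2)·C(9,3) = 10·84 = 840.
Probability = 840/2002 = 60/143.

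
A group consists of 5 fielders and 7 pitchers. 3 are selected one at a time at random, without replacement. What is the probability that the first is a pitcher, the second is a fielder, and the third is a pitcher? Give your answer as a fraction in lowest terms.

7/44

Multiply the conditional probabilities at each draw: 7/12 · 5/11 · 6/10 = 210/1320 = 7/44.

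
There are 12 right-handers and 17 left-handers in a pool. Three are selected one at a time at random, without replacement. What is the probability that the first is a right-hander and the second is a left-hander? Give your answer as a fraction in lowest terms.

Multiply the conditional probabilities at each draw: 12/29 · 17/28 = 204/812 = 51/203.

51/203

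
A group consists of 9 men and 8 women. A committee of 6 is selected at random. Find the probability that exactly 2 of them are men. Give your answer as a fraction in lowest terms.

45/221

The sample space is all 6-subsets of the 17: C(17,6) = 12376.
Selections with exactly 2 men: choose 2 of the 9 men and 4 of the 8 women, C(9,2)·C(8,4) = 36·70 = 2520.
Probability = 2520/12376 = 45/221.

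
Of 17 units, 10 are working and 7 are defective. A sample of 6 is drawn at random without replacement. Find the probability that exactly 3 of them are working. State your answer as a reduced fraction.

75/221

Total number of selections: C(17,6) = 12376.
Selections with exactly 3 working: choose 3 of the 10 working and 3 of the 7 defective, C(10,3)·C(7,3) = 120·35 = 4200.
Probability = 4200/12376 = 75/221.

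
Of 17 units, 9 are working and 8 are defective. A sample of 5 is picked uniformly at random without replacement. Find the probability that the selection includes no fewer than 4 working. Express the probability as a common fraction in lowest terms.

81/442

There are C(17,5) = 6188 ways to choose the 5.
Favorable selections (no fewer than 4 working): C(9,4)·C(8,1) + C(9,5)·C(8,0) = 1008 + 126 = 1134.
Probability = 1134/6188 = 81/442.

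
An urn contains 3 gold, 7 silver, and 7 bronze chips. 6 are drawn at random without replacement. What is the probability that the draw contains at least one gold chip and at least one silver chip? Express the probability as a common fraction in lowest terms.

655/884

There are C(17,6) = 12376 possible draws.
By inclusion-exclusion on the complements, draws missing all gold or all silver: C(14,6) + C(10,6) − C(7,6) = 3003 + 210 − 7 = 3206.
So draws with at least one of each: 12376 − 3206 = 9170, probability 9170/12376 = 655/884.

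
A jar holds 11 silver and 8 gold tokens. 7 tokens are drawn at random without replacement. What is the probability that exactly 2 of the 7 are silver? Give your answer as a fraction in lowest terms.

There are C(19,7) = 50388 ways to choose 7 from 19.
Selections with exactly 2 silver: choose 2 of the 11 silver and 5 of the 8 gold, C(11,2)·C(8,5) = 55·56 = 3080.
Probability = 3080/50388 = 770/12597.

770/12597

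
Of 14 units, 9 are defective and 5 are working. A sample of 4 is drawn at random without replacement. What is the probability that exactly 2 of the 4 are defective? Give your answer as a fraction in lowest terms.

360/1001

The sample space is all 4-subsets of the 14: C(14,4) = 1001.
Selections with exactly 2 defective: choose 2 of the 9 defective and 2 of the 5 working, C(9,2)·C(5,2) = 36·10 = 360.
Probability = 360/1001.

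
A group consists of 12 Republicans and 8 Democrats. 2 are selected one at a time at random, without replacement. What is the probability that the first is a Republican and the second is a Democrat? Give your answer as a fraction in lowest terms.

24/95

Multiply the conditional probabilities at each draw: 12/20 · 8/19 = 96/380 = 24/95.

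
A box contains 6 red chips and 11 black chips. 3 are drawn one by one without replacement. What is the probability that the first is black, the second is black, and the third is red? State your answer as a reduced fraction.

11/68

Multiply the conditional probabilities at each draw: 11/17 · 10/16 · 6/15 = 660/4080 = 11/68.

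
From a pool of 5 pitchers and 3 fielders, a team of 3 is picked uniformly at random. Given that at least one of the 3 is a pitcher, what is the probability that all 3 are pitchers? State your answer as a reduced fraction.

Work in counts. Selections with at least one pitcher: C(8,3) − C(3,3) = 56 − 1 = 55.
Of those, selections where all 3 are pitchers: C(5,3) = 10.
Conditional probability = 10/55 = 2/11.

2/11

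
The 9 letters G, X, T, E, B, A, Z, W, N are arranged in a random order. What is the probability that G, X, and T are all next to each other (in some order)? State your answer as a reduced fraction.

There are 9! = 362880 arrangements.
Treat the three as one block: 7! placements × 3! orders within the block = 5040·6 = 30240.
Probability = 30240/362880 = 1/12.

1/12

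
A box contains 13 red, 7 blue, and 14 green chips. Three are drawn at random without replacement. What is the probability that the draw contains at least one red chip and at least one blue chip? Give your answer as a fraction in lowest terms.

There are C(34,3) = 5984 possible draws.
By inclusion-exclusion on the complements, draws missing all red or all blue: C(21,3) + C(27,3) − C(14,3) = 1330 + 2925 − 364 = 3891.
So draws with at least one of each: 5984 − 3891 = 2093, probability 2093/5984.

2093/5984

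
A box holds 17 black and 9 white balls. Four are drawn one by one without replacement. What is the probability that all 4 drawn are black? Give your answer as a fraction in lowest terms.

238/1495

Multiply the conditional probabilities at each draw: 17/26 · 16/25 · 15/24 · 14/23 = 57120/358800 = 238/1495.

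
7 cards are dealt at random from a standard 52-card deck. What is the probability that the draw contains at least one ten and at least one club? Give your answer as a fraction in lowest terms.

53122231/133784560

There are C(52,7) = 133784560 possible draws.
By inclusion-exclusion on the complements, draws missing all tens or all clubs: C(48,7) + C(39,7) − C(36,7) = 73629072 + 15380937 − 8347680 = 80662329.
So draws with at least one of each: 133784560 − 80662329 = 53122231, probability 53122231/133784560.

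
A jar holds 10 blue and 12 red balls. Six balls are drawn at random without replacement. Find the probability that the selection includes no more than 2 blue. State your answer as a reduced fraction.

Total selections: C(22,6) = 74613.
Favorable selections (no more than 2 blue): C(10,0)·C(12,6) + C(10,1)·C(12,5) + C(10,2)·C(12,4) = 924 + 7920 + 22275 = 31119.
Probability = 31119/74613 = 943/2261.

943/2261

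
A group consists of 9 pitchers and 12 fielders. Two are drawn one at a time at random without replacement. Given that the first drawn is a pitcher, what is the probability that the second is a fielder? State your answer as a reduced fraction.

After removing one pitcher, 20 remain: 8 pitchers and 12 fielders.
So the probability the next is a fielder is 12/20 = 3/5.

3/5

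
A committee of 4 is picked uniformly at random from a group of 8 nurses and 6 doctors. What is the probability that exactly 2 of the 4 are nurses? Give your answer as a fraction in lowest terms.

60/143

There are C(14,4) = 1001 ways to choose 4 from 14.
Selections with exactly 2 nurses: choose 2 of the 8 nurses and 2 of the 6 doctors, C(8,2)·C(6,2) = 28·15 = 420.
Probability = 420/1001 = 60/143.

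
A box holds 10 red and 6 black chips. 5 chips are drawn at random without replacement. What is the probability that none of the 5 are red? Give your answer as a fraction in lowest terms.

1/728

There are C(16,5) = 4368 possible selections.
Selections with no red (all black): C(6,5) = 6.
Probability = 6/4368 = 1/728.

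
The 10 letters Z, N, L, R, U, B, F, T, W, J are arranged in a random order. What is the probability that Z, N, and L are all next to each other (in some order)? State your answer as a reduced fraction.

There are 10! = 3628800 arrangements.
Treat the three as one block: 8! placements × 3! orders within the block = 40320·6 = 241920.
Probability = 241920/3628800 = 1/15.

1/15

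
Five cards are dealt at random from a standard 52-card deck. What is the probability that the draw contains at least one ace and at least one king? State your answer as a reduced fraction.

6509/64974

There are C(52,5) = 2598960 possible draws.
By inclusion-exclusion on the complements, draws missing all aces or all kings: C(48,5) + C(48,5) − C(44,5) = 1712304 + 1712304 − 1086008 = 2338600.
So draws with at least one of each: 2598960 − 2338600 = 260360, probability 260360/2598960 = 6509/64974.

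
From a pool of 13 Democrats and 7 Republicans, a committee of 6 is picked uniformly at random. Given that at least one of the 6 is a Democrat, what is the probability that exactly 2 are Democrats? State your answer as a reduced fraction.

210/2981

Work in counts. Selections with at least one Democrat: C(20,6) − C(7,6) = 38760 − 7 = 38753.
Of those, selections where exactly 2 are Democrats: C(13,2)·C(7,4) = 78·35 = 2730.
Conditional probability = 2730/38753 = 210/2981.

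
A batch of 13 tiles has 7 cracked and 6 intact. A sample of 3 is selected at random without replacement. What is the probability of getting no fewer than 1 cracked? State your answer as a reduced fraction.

133/143

There are C(13,3) = 286 ways to choose the 3.
The complement is all 3 are intact: C(6,3) = 20.
Probability = 1 − 20/286 = 266/286 = 133/143.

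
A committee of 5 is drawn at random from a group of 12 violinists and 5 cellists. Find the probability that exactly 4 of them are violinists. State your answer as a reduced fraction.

2475/6188

There are C(17,5) = 6188 ways to choose 5 from 17.
Selections with exactly 4 violinists: choose 4 of the 12 violinists and 1 of the 5 cellists, C(12,4)·C(5,1) = 495·5 = 2475.
Probability = 2475/6188.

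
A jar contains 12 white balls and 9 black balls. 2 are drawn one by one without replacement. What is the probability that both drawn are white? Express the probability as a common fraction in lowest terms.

Multiply the conditional probabilities at each draw: 12/21 · 11/20 = 132/420 = 11/35.

11/35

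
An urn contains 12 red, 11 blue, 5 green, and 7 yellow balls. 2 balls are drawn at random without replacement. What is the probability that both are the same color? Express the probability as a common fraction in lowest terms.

152/595

There are C(35,2) = 595 ways to draw 2 balls.
All same color: C(12,2) + C(11,2) + C(5,2) + C(7,2) = 66 + 55 + 10 + 21 = 152.
Probability = 152/595.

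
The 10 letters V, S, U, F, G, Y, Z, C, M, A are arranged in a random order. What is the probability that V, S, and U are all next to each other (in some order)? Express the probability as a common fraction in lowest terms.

1/15

There are 10! = 3628800 arrangements.
Treat the three as one block: 8! placements × 3! orders within the block = 40320·6 = 241920.
Probability = 241920/3628800 = 1/15.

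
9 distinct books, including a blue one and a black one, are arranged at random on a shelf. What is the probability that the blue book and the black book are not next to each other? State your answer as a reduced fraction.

7/9

There are 9! = 362880 arrangements.
Arrangements with the blue book and the black book adjacent: 2·8! = 80640.
So not adjacent: 362880 − 80640 = 282240, probability 282240/362880 = 7/9.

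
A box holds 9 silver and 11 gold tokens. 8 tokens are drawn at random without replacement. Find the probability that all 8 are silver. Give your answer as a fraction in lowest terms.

3/41990

There are C(20,8) = 125970 possible selections.
Selections with all silver: C(9,8) = 9.
Probability = 9/125970 = 3/41990.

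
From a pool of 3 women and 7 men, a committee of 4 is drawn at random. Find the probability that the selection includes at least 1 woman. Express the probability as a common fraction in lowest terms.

5/6

There are C(10,4) = 210 ways to choose the 4.
Favorable selections (at least 1 woman): C(3,1)·C(7,3) + C(3,2)·C(7,2) + C(3,3)·C(7,1) = 105 + 63 + 7 = 175.
Probability = 175/210 = 5/6.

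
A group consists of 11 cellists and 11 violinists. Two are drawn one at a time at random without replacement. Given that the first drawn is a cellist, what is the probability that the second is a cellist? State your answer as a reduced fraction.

10/21

After removing one cellist, 21 remain: 10 cellists and 11 violinists.
So the probability the next is a cellist is 10/21.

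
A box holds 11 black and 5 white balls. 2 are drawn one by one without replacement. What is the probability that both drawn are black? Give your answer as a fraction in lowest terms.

Multiply the conditional probabilities at each draw: 11/16 · 10/15 = 110/240 = 11/24.

11/24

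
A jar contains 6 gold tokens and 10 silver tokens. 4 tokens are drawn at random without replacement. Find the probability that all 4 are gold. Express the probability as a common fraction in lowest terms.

There are C(16,4) = 1820 possible selections.
Selections with all gold: C(6,4) = 15.
Probability = 15/1820 = 3/364.

3/364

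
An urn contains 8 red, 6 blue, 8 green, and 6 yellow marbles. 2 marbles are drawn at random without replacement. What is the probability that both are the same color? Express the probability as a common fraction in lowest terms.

There are C(28,2) = 378 ways to draw 2 marbles.
All same color: C(8,2) + C(6,2) + C(8,2) + C(6,2) = 28 + 15 + 28 + 15 = 86.
Probability = 86/378 = 43/189.

43/189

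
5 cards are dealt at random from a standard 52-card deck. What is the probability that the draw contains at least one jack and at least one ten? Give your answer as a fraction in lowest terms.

There are C(52,5) = 2598960 possible draws.
By inclusion-exclusion on the complements, draws missing all jacks or all tens: C(48,5) + C(48,5) − C(44,5) = 1712304 + 1712304 − 1086008 = 2338600.
So draws with at least one of each: 2598960 − 2338600 = 260360, probability 260360/2598960 = 6509/64974.

6509/64974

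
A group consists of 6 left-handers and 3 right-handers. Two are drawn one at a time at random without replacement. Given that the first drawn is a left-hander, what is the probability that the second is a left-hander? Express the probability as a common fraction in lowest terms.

After removing one left-hander, 8 remain: 5 left-handers and 3 right-handers.
So the probability the next is a left-hander is 5/8.

5/8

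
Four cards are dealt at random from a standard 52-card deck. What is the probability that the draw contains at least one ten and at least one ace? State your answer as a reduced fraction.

There are C(52,4) = 270725 possible draws.
By inclusion-exclusion on the complements, draws missing all tens or all aces: C(48,4) + C(48,4) − C(44,4) = 194580 + 194580 − 135751 = 253409.
So draws with at least one of each: 270725 − 253409 = 17316, probability 17316/270725 = 1332/20825.

1332/20825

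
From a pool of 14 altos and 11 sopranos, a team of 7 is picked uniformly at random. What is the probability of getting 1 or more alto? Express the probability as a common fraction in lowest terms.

Total selections: C(25,7) = 480700.
The complement is all 7 are sopranos: C(11,7) = 330.
Probability = 1 − 330/480700 = 480370/480700 = 4367/4370.

4367/4370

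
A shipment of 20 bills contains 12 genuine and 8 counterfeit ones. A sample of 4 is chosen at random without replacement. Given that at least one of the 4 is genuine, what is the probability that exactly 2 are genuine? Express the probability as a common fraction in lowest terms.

Work in counts. Selections with at least one genuine: C(20,4) − C(8,4) = 4845 − 70 = 4775.
Of those, selections where exactly 2 are genuine: C(12,2)·C(8,2) = 66·28 = 1848.
Conditional probability = 1848/4775.

1848/4775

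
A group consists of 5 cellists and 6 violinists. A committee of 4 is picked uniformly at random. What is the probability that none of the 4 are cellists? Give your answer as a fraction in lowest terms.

There are C(11,4) = 330 possible selections.
Selections with no cellists (all violinists): C(6,4) = 15.
Probability = 15/330 = 1/22.

1/22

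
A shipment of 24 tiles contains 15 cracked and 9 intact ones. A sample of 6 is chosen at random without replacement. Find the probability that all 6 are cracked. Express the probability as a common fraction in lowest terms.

There are C(24,6) = 134596 possible selections.
Selections with all cracked: C(15,6) = 5005.
Probability = 5005/134596 = 65/1748.

65/1748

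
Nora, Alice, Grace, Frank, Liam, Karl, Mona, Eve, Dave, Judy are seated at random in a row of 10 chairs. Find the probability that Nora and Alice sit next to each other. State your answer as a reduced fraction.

1/5

There are 10! = 3628800 arrangements.
Treat Nora and Alice as a block: 9! arrangements of the blocks × 2 orders within the block = 2·362880 = 725760.
Probability = 725760/3628800 = 1/5.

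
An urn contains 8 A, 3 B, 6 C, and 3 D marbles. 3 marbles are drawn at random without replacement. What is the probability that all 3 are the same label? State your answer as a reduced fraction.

13/190

There are C(20,3) = 1140 ways to draw 3 marbles.
All same label: C(8,3) + C(3,3) + C(6,3) + C(3,3) = 56 + 1 + 20 + 1 = 78.
Probability = 78/1140 = 13/190.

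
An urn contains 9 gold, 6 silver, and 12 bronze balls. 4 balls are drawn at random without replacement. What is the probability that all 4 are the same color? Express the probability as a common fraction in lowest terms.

There are C(27,4) = 17550 ways to draw 4 balls.
All same color: C(9,4) + C(6,4) + C(12,4) = 126 + 15 + 495 = 636.
Probability = 636/17550 = 106/2925.

106/2925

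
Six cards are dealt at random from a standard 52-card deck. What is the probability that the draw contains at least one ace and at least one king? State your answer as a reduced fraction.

718637/5089630

There are C(52,6) = 20358520 possible draws.
By inclusion-exclusion on the complements, draws missing all aces or all kings: C(48,6) + C(48,6) − C(44,6) = 12271512 + 12271512 − 7059052 = 17483972.
So draws with at least one of each: 20358520 − 17483972 = 2874548, probability 2874548/20358520 = 718637/5089630.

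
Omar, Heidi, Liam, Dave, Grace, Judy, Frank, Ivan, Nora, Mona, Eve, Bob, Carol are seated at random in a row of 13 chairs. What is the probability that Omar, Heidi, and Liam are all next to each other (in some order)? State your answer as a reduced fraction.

There are 13! = 6227020800 arrangements.
Treat the three as one block: 11! placements × 3! orders within the block = 39916800·6 = 239500800.
Probability = 239500800/6227020800 = 1/26.

1/26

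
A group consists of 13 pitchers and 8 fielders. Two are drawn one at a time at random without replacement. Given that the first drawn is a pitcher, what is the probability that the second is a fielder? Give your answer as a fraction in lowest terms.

2/5

After removing one pitcher, 20 remain: 12 pitchers and 8 fielders.
So the probability the next is a fielder is 8/20 = 2/5.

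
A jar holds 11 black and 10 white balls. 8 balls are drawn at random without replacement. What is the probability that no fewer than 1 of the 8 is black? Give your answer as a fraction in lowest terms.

There are C(21,8) = 203490 ways to choose the 8.
The complement is all 8 are white: C(10,8) = 45.
Probability = 1 − 45/203490 = 203445/203490 = 4521/4522.

4521/4522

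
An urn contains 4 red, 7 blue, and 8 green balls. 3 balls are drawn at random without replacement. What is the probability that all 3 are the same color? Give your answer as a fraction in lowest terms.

There are C(19,3) = 969 ways to draw 3 balls.
All same color: C(4,3) + C(7,3) + C(8,3) = 4 + 35 + 56 = 95.
Probability = 95/969 = 5/51.

5/51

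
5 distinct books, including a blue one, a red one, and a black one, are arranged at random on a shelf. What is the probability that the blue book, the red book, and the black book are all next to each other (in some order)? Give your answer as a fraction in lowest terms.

3/10

There are 5! = 120 arrangements.
Treat the three as one block: 3! placements × 3! orders within the block = 6·6 = 36.
Probability = 36/120 = 3/10.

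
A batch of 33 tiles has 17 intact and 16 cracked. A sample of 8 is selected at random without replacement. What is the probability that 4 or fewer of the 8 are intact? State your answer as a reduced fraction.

330703/534006

Total selections: C(33,8) = 13884156.
Favorable selections (4 or fewer intact): C(17,0)·C(16,8) + C(17,1)·C(16,7) + C(17,2)·C(16,6) + C(17,3)·C(16,5) + C(17,4)·C(16,4) = 12870 + 194480 + 1089088 + 2970240 + 4331600 = 8598278.
Probability = 8598278/13884156 = 330703/534006.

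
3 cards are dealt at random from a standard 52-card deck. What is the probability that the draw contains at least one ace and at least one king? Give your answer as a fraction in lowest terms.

There are C(52,3) = 22100 possible draws.
By inclusion-exclusion on the complements, draws missing all aces or all kings: C(48,3) + C(48,3) − C(44,3) = 17296 + 17296 − 13244 = 21348.
So draws with at least one of each: 22100 − 21348 = 752, probability 752/22100 = 188/5525.

188/5525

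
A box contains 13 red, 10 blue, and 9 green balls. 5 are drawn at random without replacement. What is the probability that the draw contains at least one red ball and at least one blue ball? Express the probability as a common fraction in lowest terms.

There are C(32,5) = 201376 possible draws.
By inclusion-exclusion on the complements, draws missing all red or all blue: C(19,5) + C(22,5) − C(9,5) = 11628 + 26334 − 126 = 37836.
So draws with at least one of each: 201376 − 37836 = 163540, probability 163540/201376 = 40885/50344.

40885/50344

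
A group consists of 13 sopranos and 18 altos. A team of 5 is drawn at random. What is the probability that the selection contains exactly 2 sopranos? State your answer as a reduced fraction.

The sample space is all 5-subsets of the 31: C(31,5) = 169911.
Selections with exactly 2 sopranos: choose 2 of the 13 sopranos and 3 of the 18 altos, C(13,2)·C(18,3) = 78·816 = 63648.
Probability = 63648/169911 = 7072/18879.

7072/18879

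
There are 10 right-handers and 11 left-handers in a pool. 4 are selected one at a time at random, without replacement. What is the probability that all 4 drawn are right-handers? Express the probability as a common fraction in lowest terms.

Multiply the conditional probabilities at each draw: 10/21 · 9/20 · 8/19 · 7/18 = 5040/143640 = 2/57.

2/57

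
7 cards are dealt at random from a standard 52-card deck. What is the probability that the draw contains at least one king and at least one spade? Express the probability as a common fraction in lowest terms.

53122231/133784560

There are C(52,7) = 133784560 possible draws.
By inclusion-exclusion on the complements, draws missing all kings or all spades: C(48,7) + C(39,7) − C(36,7) = 73629072 + 15380937 − 8347680 = 80662329.
So draws with at least one of each: 133784560 − 80662329 = 53122231, probability 53122231/133784560.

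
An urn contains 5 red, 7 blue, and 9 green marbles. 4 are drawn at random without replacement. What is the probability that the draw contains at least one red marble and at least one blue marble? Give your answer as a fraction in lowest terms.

94/171

There are C(21,4) = 5985 possible draws.
By inclusion-exclusion on the complements, draws missing all red or all blue: C(16,4) + C(14,4) − C(9,4) = 1820 + 1001 − 126 = 2695.
So draws with at least one of each: 5985 − 2695 = 3290, probability 3290/5985 = 94/171.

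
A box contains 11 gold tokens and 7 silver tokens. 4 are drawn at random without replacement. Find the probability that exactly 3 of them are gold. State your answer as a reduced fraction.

77/204

There are C(18,4) = 3060 ways to choose 4 from 18.
Selections with exactly 3 gold: choose 3 of the 11 gold and 1 of the 7 silver, C(11,3)·C(7,1) = 165·7 = 1155.
Probability = 1155/3060 = 77/204.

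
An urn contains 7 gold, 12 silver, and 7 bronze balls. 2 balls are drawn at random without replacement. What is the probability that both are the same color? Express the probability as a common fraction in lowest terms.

There are C(26,2) = 325 ways to draw 2 balls.
All same color: C(7,2) + C(12,2) + C(7,2) = 21 + 66 + 21 = 108.
Probability = 108/325.

108/325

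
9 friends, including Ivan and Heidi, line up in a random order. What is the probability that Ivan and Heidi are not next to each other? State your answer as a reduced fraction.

There are 9! = 362880 arrangements.
Arrangements with Ivan and Heidi adjacent: 2·8! = 80640.
So not adjacent: 362880 − 80640 = 282240, probability 282240/362880 = 7/9.

7/9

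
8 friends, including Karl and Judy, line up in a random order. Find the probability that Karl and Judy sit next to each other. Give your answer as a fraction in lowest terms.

There are 8! = 40320 arrangements.
Treat Karl and Judy as a block: 7! arrangements of the blocks × 2 orders within the block = 2·5040 = 10080.
Probability = 10080/40320 = 1/4.

1/4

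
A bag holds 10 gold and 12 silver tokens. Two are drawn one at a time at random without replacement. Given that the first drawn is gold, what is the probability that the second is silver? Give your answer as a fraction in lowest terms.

4/7

After removing one gold, 21 remain: 9 gold and 12 silver.
So the probability the next is silver is 12/21 = 4/7.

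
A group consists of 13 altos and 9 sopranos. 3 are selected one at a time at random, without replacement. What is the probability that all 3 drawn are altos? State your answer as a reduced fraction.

13/70

Multiply the conditional probabilities at each draw: 13/22 · 12/21 · 11/20 = 1716/9240 = 13/70.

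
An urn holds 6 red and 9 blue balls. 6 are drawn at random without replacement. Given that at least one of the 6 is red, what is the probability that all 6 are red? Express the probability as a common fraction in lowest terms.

1/4921

Work in counts. Selections with at least one red: C(15,6) − C(9,6) = 5005 − 84 = 4921.
Of those, selections where all 6 are red: C(6,6) = 1.
Conditional probability = 1/4921.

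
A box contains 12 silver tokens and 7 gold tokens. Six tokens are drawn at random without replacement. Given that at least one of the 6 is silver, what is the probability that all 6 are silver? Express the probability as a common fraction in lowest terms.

Work in counts. Selections with at least one silver: C(19,6) − C(7,6) = 27132 − 7 = 27125.
Of those, selections where all 6 are silver: C(12,6) = 924.
Conditional probability = 924/27125 = 132/3875.

132/3875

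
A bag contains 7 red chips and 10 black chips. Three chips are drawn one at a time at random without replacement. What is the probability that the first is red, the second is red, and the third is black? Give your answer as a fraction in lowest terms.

Multiply the conditional probabilities at each draw: 7/17 · 6/16 · 10/15 = 420/4080 = 7/68.

7/68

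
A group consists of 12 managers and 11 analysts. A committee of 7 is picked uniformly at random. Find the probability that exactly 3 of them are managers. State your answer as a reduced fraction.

2200/7429

Total number of selections: C(23,7) = 245157.
Selections with exactly 3 managers: choose 3 of the 12 managers and 4 of the 11 analysts, C(12,3)·C(11,4) = 220·330 = 72600.
Probability = 72600/245157 = 2200/7429.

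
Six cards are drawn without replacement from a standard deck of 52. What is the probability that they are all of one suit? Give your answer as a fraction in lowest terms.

66/195755

There are C(52,6) = 20358520 possible 6-card hands.
Hands of one suit: 4 suits × C(13,6) = 4·1716 = 6864.
Probability = 6864/20358520 = 66/195755.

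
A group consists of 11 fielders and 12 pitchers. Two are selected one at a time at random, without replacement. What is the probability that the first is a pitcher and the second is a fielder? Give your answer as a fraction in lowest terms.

6/23

Multiply the conditional probabilities at each draw: 12/23 · 11/22 = 132/506 = 6/23.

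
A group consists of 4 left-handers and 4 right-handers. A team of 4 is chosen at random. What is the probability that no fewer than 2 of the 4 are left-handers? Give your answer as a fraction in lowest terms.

53/70

Total selections: C(8,4) = 70.
Count the complement (fewer than 2 left-handers): C(4,0)·C(4,4) + C(4,1)·C(4,3) = 1 + 16 = 17.
Probability = 1 − 17/70 = 53/70.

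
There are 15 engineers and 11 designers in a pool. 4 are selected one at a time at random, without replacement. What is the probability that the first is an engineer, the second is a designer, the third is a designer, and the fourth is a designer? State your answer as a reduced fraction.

Multiply the conditional probabilities at each draw: 15/26 · 11/25 · 10/24 · 9/23 = 14850/358800 = 99/2392.

99/2392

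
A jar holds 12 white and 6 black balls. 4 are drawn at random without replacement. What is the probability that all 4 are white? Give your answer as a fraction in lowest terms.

There are C(18,4) = 3060 possible selections.
Selections with all white: C(12,4) = 495.
Probability = 495/3060 = 11/68.

11/68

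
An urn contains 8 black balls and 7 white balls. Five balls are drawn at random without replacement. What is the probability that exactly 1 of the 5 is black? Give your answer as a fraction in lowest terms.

40/429

Total number of selections: C(15,5) = 3003.
Selections with exactly 1 black: choose 1 of the 8 black and 4 of the 7 white, C(8,1)·C(7,4) = 8·35 = 280.
Probability = 280/3003 = 40/429.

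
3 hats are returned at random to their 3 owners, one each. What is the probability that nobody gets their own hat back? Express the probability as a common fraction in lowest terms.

1/3

There are 3! = 6 assignments.
By inclusion-exclusion, assignments with no fixed points: C(3,0)·3! − C(3,1)·2! + C(3,2)·1! − C(3,3)·0! = 2.
Probability = 2/6 = 1/3.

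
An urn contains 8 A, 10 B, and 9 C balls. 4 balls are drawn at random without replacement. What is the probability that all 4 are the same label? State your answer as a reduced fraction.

There are C(27,4) = 17550 ways to draw 4 balls.
All same label: C(8,4) + C(10,4) + C(9,4) = 70 + 210 + 126 = 406.
Probability = 406/17550 = 203/8775.

203/8775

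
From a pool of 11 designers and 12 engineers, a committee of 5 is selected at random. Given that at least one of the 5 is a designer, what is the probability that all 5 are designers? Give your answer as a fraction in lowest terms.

Work in counts. Selections with at least one designer: C(23,5) − C(12,5) = 33649 − 792 = 32857.
Of those, selections where all 5 are designers: C(11,5) = 462.
Conditional probability = 462/32857 = 42/2987.

42/2987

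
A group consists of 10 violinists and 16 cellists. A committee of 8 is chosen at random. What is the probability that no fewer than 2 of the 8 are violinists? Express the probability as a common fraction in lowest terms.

Total selections: C(26,8) = 1562275.
Count the complement (fewer than 2 violinists): C(10,0)·C(16,8) + C(10,1)·C(16,7) = 12870 + 114400 = 127270.
Probability = 1 − 127270/1562275 = 1435005/1562275 = 2007/2185.

2007/2185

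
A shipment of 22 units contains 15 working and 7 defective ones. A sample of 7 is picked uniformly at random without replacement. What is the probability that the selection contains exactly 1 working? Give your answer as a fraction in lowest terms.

35/56848

There are C(22,7) = 170544 ways to choose 7 from 22.
Selections with exactly 1 working: choose 1 of the 15 working and 6 of the 7 defective, C(15,1)·C(7,6) = 15·7 = 105.
Probability = 105/170544 = 35/56848.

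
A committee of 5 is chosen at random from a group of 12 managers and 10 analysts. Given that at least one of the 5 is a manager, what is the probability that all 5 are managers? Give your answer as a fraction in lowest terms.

44/1449

Work in counts. Selections with at least one manager: C(22,5) − C(10,5) = 26334 − 252 = 26082.
Of those, selections where all 5 are managers: C(12,5) = 792.
Conditional probability = 792/26082 = 44/1449.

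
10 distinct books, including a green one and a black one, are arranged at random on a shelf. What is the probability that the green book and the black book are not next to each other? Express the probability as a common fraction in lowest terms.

There are 10! = 3628800 arrangements.
Arrangements with the green book and the black book adjacent: 2·9! = 725760.
So not adjacent: 3628800 − 725760 = 2903040, probability 2903040/3628800 = 4/5.

4/5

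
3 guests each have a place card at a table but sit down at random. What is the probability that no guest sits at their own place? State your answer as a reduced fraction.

There are 3! = 6 seatings.
By inclusion-exclusion, seatings with no fixed points: C(3,0)·3! − C(3,1)·2! + C(3,2)·1! − C(3,3)·0! = 2.
Probability = 2/6 = 1/3.

1/3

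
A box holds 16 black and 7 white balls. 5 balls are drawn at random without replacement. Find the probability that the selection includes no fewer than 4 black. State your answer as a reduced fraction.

Total selections: C(23,5) = 33649.
Favorable selections (no fewer than 4 black): C(16,4)·C(7,1) + C(16,5)·C(7,0) = 12740 + 4368 = 17108.
Probability = 17108/33649 = 2444/4807.

2444/4807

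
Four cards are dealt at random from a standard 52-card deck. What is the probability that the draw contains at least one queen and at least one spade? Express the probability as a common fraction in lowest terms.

There are C(52,4) = 270725 possible draws.
By inclusion-exclusion on the complements, draws missing all queens or all spades: C(48,4) + C(39,4) − C(36,4) = 194580 + 82251 − 58905 = 217926.
So draws with at least one of each: 270725 − 217926 = 52799, probability 52799/270725.

52799/270725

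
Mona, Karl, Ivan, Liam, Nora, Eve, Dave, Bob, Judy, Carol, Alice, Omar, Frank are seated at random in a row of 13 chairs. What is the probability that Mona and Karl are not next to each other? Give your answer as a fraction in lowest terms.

11/13

There are 13! = 6227020800 arrangements.
Arrangements with Mona and Karl adjacent: 2·12! = 958003200.
So not adjacent: 6227020800 − 958003200 = 5269017600, probability 5269017600/6227020800 = 11/13.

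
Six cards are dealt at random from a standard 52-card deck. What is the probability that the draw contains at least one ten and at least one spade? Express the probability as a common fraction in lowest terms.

There are C(52,6) = 20358520 possible draws.
By inclusion-exclusion on the complements, draws missing all tens or all spades: C(48,6) + C(39,6) − C(36,6) = 12271512 + 3262623 − 1947792 = 13586343.
So draws with at least one of each: 20358520 − 13586343 = 6772177, probability 6772177/20358520.

6772177/20358520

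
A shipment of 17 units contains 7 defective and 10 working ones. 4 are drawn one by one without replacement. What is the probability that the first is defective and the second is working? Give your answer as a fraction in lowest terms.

35/136

Multiply the conditional probabilities at each draw: 7/17 · 10/16 = 70/272 = 35/136.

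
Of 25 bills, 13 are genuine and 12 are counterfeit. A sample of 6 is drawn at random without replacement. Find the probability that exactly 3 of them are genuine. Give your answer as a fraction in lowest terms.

286/805

Total number of selections: C(25,6) = 177100.
Selections with exactly 3 genuine: choose 3 of the 13 genuine and 3 of the 12 counterfeit, C(13,3)·C(12,3) = 286·220 = 62920.
Probability = 62920/177100 = 286/805.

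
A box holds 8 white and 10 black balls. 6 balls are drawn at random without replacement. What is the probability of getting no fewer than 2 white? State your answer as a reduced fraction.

There are C(18,6) = 18564 ways to choose the 6.
Count the complement (fewer than 2 white): C(8,0)·C(10,6) + C(8,1)·C(10,5) = 210 + 2016 = 2226.
Probability = 1 − 2226/18564 = 16338/18564 = 389/442.

389/442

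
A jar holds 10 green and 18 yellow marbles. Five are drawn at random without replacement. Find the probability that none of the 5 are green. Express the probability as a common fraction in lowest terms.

There are C(28,5) = 98280 possible selections.
Selections with no green (all yellow): C(18,5) = 8568.
Probability = 8568/98280 = 17/195.

17/195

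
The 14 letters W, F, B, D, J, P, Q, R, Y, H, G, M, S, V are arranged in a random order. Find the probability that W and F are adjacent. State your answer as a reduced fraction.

There are 14! = 87178291200 arrangements.
Treat W and F as a block: 13! arrangements of the blocks × 2 orders within the block = 2·6227020800 = 12454041600.
Probability = 12454041600/87178291200 = 1/7.

1/7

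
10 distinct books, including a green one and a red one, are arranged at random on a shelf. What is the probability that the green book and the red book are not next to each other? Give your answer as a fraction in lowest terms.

4/5

There are 10! = 3628800 arrangements.
Arrangements with the green book and the red book adjacent: 2·9! = 725760.
So not adjacent: 3628800 − 725760 = 2903040, probability 2903040/3628800 = 4/5.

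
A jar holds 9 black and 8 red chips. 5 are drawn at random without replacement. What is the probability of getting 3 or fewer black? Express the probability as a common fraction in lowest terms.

Total selections: C(17,5) = 6188.
Count the complement (more than 3 black): C(9,4)·C(8,1) + C(9,5)·C(8,0) = 1008 + 126 = 1134.
Probability = 1 − 1134/6188 = 5054/6188 = 361/442.

361/442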